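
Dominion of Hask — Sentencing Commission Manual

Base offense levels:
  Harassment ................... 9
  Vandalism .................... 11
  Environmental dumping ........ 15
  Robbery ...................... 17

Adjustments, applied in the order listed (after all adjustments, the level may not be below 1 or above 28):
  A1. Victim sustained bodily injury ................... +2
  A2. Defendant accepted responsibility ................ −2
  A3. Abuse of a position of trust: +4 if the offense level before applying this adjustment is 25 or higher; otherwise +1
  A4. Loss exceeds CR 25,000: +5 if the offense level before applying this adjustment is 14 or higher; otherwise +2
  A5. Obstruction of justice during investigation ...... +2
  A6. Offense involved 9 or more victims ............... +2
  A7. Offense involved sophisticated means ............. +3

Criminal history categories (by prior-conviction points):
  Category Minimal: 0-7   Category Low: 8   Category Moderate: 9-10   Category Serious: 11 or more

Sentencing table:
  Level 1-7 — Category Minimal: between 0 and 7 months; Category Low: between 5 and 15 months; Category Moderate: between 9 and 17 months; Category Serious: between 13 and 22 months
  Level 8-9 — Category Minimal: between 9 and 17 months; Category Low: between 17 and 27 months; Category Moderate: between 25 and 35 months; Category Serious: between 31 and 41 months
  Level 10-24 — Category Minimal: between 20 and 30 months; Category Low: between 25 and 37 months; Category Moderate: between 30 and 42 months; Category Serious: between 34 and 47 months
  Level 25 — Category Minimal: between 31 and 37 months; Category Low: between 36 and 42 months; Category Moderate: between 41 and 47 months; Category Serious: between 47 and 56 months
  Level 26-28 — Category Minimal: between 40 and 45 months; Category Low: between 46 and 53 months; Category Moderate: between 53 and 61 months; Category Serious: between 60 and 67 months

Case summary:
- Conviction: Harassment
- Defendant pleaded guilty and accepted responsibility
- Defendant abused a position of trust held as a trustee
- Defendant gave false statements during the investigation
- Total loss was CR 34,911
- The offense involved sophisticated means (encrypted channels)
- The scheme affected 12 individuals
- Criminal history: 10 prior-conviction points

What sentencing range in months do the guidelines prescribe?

Base offense level for harassment: 9.
A1 does not apply.
A2 applies: 9 − 2 = 7.
A3 applies (level before this adjustment is 7 < 25, so +1): 7 + 1 = 8.
A4 applies (level before this adjustment is 8 < 14, so +2): 8 + 2 = 10.
A5 applies: 10 + 2 = 12.
A6 applies: 12 + 2 = 14.
A7 applies: 14 + 3 = 17.
Final offense level: 17.
Criminal history: 10 prior points → Category Moderate (9-10).
Level 17 falls in the 10-24 band.
Grid: Level 10-24 × Category Moderate = 30-42 months.

30-42 months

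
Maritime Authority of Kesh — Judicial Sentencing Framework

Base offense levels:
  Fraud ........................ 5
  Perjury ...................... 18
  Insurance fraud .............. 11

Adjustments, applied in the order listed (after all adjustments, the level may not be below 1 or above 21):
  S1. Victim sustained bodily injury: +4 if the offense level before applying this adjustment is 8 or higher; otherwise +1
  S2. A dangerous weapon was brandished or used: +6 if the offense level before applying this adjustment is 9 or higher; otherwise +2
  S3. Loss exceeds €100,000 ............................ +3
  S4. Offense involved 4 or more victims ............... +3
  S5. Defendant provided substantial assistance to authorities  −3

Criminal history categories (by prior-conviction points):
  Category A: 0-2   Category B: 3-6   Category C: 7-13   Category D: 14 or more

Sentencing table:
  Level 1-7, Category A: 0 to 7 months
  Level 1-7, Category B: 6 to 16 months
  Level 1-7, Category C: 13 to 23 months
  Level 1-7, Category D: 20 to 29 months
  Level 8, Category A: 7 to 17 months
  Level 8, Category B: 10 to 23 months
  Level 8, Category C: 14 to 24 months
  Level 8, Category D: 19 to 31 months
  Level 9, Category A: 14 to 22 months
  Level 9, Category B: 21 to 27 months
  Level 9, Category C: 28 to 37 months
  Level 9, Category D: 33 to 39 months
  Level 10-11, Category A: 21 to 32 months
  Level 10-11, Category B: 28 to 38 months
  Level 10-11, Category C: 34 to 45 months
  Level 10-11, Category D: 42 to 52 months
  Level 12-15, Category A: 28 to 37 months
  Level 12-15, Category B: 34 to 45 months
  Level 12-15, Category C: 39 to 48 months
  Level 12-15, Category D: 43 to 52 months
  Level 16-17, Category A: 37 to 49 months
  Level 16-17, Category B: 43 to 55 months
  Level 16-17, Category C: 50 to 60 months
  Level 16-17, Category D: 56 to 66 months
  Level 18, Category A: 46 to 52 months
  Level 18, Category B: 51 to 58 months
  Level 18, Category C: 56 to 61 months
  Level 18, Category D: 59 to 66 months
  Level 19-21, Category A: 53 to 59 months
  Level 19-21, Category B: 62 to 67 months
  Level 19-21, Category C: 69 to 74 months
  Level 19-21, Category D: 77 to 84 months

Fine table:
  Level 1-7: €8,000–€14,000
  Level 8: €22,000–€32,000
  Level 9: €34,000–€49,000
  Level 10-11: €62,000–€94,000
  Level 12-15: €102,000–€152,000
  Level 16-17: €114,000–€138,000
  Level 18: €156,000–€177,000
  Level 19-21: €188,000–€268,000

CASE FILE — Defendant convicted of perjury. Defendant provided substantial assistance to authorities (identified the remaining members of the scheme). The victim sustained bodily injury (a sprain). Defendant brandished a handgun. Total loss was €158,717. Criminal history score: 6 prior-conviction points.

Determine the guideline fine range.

€188,000–€268,000

Base offense level for perjury: 18.
S1 applies (level before this adjustment is 18 ≥ 8, so +4): 18 + 4 = 22.
S2 applies (level before this adjustment is 22 ≥ 9, so +6): 22 + 6 = 28.
S3 applies: 28 + 3 = 31.
S5 applies: 31 − 3 = 28.
Level 28 exceeds the maximum of 21; capped at 21.
Final offense level: 21.
Level 21 falls in the 19-21 band.
Fine table: Level 19-21 → €188,000–€268,000.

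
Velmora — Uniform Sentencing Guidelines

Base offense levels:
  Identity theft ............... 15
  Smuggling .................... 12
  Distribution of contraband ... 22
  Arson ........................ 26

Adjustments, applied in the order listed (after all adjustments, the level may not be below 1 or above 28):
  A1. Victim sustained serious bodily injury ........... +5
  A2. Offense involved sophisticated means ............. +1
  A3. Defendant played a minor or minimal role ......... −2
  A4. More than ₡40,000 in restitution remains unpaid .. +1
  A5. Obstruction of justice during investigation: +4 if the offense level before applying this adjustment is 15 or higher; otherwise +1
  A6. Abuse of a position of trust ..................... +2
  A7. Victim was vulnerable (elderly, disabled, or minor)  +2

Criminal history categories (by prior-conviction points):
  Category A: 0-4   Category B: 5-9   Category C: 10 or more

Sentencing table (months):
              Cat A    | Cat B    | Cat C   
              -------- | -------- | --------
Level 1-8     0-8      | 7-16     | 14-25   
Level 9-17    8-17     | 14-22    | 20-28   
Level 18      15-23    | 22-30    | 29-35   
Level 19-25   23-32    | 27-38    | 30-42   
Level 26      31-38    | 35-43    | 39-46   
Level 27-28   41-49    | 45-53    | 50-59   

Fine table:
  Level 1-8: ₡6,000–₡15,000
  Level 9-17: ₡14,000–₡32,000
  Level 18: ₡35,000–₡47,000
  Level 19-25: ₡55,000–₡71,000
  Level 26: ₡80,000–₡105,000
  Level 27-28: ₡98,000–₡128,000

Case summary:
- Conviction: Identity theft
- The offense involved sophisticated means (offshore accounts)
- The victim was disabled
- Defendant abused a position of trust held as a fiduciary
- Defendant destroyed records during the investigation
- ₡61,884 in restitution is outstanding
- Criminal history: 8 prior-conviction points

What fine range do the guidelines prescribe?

Base offense level for identity theft: 15.
A1 does not apply.
A2 applies: 15 + 1 = 16.
A3 does not apply.
A4 applies: 16 + 1 = 17.
A5 applies (level before this adjustment is 17 ≥ 15, so +4): 17 + 4 = 21.
A6 applies: 21 + 2 = 23.
A7 applies: 23 + 2 = 25.
Final offense level: 25.
Level 25 falls in the 19-25 band.
Fine table: Level 19-25 → ₡55,000–₡71,000.

₡55,000–₡71,000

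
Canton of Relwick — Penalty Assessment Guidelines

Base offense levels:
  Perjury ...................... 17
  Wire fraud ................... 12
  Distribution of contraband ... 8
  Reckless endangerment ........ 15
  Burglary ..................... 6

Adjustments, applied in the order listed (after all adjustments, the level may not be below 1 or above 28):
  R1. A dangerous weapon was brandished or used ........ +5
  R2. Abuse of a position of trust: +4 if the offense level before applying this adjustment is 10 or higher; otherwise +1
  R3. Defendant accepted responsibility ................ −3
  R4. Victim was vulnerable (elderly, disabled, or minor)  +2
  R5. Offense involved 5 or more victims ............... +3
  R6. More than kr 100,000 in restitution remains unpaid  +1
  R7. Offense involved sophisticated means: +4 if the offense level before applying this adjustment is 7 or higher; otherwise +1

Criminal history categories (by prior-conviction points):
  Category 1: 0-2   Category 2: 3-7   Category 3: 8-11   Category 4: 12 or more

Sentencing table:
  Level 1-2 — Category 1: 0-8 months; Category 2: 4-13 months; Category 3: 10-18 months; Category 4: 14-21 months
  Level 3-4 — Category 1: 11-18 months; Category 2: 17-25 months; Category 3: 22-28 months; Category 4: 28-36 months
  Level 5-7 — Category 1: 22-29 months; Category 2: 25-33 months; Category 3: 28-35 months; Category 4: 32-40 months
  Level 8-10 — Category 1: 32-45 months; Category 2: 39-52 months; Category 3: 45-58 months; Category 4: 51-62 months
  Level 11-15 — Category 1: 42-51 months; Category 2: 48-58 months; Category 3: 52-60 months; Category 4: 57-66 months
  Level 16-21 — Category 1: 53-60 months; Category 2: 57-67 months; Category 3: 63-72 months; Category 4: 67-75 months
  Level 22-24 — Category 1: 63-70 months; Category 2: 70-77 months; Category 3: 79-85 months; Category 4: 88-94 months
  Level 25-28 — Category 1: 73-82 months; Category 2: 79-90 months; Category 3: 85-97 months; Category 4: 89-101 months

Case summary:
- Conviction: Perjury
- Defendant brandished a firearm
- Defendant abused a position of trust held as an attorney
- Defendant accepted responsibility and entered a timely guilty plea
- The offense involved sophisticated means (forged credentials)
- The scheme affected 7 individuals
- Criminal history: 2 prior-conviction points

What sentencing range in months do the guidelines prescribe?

73-82 months

Base offense level for perjury: 17.
R1 applies: 17 + 5 = 22.
R2 applies (level before this adjustment is 22 ≥ 10, so +4): 22 + 4 = 26.
R3 applies: 26 − 3 = 23.
R4 does not apply.
R5 applies: 23 + 3 = 26.
R6 does not apply.
R7 applies (level before this adjustment is 26 ≥ 7, so +4): 26 + 4 = 30.
Level 30 exceeds the maximum of 28; capped at 28.
Final offense level: 28.
Criminal history: 2 prior points → Category 1 (0-2).
Level 28 falls in the 25-28 band.
Grid: Level 25-28 × Category 1 = 73-82 months.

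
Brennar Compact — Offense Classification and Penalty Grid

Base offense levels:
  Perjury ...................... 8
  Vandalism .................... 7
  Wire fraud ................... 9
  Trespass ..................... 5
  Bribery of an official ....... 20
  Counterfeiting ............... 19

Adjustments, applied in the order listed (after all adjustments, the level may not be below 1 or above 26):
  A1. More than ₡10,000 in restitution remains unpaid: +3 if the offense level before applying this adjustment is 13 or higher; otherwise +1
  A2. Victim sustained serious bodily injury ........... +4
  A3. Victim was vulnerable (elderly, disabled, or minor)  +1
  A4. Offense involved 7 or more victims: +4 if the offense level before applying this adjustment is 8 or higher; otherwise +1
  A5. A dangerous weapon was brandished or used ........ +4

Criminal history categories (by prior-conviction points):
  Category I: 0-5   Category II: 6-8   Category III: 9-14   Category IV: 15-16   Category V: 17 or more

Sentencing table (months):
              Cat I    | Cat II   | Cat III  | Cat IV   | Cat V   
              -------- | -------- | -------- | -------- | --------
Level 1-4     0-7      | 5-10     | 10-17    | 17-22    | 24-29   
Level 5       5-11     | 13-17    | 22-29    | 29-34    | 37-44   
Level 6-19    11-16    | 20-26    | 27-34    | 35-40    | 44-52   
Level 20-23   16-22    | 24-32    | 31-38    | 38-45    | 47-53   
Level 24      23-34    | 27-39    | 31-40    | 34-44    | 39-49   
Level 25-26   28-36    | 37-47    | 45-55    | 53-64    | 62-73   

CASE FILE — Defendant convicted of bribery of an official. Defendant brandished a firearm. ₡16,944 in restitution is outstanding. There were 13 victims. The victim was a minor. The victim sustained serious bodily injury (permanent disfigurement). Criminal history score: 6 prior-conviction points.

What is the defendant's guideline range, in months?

37-47 months

Base offense level for bribery of an official: 20.
A1 applies (level before this adjustment is 20 ≥ 13, so +3): 20 + 3 = 23.
A2 applies: 23 + 4 = 27.
A3 applies: 27 + 1 = 28.
A4 applies (level before this adjustment is 28 ≥ 8, so +4): 28 + 4 = 32.
A5 applies: 32 + 4 = 36.
Level 36 exceeds the maximum of 26; capped at 26.
Final offense level: 26.
Criminal history: 6 prior points → Category II (6-8).
Level 26 falls in the 25-26 band.
Grid: Level 25-26 × Category II = 37-47 months.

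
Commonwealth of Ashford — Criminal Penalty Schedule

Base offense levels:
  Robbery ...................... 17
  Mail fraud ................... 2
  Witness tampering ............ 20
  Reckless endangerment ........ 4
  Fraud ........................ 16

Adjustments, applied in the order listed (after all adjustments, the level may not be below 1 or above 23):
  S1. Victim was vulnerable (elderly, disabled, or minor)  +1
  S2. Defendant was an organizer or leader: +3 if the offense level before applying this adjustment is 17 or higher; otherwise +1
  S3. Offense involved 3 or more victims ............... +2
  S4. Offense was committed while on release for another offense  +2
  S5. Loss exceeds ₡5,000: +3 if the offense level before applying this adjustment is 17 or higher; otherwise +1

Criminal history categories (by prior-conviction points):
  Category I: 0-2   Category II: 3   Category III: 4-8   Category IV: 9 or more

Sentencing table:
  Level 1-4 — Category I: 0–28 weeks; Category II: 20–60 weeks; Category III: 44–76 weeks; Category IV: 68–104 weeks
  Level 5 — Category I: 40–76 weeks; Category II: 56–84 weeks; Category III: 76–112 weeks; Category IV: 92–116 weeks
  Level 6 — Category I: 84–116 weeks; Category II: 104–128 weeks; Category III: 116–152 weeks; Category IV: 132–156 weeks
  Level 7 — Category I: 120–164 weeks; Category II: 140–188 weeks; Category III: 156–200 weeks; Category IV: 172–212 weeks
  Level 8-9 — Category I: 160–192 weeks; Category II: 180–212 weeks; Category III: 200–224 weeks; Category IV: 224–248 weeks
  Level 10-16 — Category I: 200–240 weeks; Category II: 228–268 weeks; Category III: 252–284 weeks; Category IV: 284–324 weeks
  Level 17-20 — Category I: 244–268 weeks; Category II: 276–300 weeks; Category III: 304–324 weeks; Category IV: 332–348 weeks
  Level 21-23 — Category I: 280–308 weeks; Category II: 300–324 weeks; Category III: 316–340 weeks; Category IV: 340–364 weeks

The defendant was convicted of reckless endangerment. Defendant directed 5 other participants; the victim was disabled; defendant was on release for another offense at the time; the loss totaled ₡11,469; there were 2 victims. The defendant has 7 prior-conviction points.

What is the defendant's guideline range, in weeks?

Base offense level for reckless endangerment: 4.
S1 applies: 4 + 1 = 5.
S2 applies (level before this adjustment is 5 < 17, so +1): 5 + 1 = 6.
S3 does not apply.
S4 applies: 6 + 2 = 8.
S5 applies (level before this adjustment is 8 < 17, so +1): 8 + 1 = 9.
Final offense level: 9.
Criminal history: 7 prior points → Category III (4-8).
Level 9 falls in the 8-9 band.
Grid: Level 8-9 × Category III = 200-224 weeks.

200-224 weeks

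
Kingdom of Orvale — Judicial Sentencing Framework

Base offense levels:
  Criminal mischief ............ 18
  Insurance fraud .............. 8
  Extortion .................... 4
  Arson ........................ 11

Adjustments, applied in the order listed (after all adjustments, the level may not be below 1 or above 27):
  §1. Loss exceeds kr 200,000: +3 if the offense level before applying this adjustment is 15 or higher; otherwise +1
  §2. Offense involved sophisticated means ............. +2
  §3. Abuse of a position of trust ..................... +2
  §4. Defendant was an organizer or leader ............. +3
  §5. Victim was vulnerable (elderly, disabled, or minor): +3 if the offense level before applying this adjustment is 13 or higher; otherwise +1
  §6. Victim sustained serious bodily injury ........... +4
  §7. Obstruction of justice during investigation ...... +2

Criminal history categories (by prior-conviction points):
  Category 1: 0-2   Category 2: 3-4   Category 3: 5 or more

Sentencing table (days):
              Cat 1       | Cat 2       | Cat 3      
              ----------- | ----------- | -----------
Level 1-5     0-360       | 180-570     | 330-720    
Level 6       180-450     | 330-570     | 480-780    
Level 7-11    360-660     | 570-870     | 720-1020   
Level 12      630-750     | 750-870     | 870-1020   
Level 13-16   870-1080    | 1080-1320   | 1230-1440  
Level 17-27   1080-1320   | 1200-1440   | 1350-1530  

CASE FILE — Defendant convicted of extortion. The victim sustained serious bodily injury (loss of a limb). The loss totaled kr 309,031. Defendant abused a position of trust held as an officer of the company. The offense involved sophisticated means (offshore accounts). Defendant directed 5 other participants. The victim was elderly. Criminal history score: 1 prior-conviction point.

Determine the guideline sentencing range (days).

1080-1320 days

Base offense level for extortion: 4.
§1 applies (level before this adjustment is 4 < 15, so +1): 4 + 1 = 5.
§2 applies: 5 + 2 = 7.
§3 applies: 7 + 2 = 9.
§4 applies: 9 + 3 = 12.
§5 applies (level before this adjustment is 12 < 13, so +1): 12 + 1 = 13.
§6 applies: 13 + 4 = 17.
Final offense level: 17.
Criminal history: 1 prior point → Category 1 (0-2).
Level 17 falls in the 17-27 band.
Grid: Level 17-27 × Category 1 = 1080-1320 days.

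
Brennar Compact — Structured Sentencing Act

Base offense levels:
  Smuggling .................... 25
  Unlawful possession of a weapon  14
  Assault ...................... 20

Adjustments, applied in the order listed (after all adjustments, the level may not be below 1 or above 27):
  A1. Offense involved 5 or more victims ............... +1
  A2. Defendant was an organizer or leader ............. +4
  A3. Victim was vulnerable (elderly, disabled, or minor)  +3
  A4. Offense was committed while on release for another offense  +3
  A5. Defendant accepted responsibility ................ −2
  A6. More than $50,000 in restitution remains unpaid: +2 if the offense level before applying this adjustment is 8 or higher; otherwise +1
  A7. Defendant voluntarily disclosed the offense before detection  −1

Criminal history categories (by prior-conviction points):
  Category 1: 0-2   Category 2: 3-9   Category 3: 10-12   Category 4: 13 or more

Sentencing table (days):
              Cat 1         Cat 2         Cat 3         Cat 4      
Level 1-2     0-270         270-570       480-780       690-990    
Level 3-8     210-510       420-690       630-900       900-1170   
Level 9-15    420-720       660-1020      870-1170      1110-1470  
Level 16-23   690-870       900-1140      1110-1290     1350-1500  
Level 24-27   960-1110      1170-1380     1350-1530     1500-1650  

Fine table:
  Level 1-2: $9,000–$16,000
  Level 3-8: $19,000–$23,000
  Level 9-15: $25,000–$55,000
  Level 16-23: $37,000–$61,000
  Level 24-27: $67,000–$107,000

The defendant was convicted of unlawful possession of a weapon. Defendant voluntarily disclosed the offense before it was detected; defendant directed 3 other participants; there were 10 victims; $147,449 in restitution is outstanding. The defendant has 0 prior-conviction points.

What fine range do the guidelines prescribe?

Base offense level for unlawful possession of a weapon: 14.
A1 applies: 14 + 1 = 15.
A2 applies: 15 + 4 = 19.
A4 does not apply.
A5 does not apply.
A6 applies (level before this adjustment is 19 ≥ 8, so +2): 19 + 2 = 21.
A7 applies: 21 − 1 = 20.
Final offense level: 20.
Level 20 falls in the 16-23 band.
Fine table: Level 16-23 → $37,000–$61,000.

$37,000–$61,000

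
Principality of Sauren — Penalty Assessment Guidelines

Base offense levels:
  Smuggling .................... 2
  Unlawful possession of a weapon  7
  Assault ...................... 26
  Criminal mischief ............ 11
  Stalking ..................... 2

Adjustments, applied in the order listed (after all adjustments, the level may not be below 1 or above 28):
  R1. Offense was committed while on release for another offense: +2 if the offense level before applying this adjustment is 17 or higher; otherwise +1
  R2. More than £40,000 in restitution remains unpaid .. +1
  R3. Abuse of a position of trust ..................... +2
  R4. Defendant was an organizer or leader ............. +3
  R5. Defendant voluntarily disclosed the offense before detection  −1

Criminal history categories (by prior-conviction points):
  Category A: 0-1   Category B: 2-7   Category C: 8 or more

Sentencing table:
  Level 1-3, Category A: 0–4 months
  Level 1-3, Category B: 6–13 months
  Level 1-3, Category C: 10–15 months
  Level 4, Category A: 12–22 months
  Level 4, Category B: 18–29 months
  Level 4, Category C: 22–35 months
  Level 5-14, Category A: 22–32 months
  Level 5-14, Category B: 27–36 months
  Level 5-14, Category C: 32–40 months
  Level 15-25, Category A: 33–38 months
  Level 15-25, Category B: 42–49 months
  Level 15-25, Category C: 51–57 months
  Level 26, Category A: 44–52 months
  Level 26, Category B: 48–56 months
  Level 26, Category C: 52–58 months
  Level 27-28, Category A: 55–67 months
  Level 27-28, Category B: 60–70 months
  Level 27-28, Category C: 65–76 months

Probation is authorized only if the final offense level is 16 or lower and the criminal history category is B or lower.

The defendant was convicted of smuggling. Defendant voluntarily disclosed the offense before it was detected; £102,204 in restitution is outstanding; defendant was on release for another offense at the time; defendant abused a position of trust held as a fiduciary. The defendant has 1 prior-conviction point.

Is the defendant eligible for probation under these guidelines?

Yes

Base offense level for smuggling: 2.
R1 applies (level before this adjustment is 2 < 17, so +1): 2 + 1 = 3.
R2 applies: 3 + 1 = 4.
R3 applies: 4 + 2 = 6.
R5 applies: 6 − 1 = 5.
Final offense level: 5.
Criminal history: 1 prior point → Category A (0-1).
Level 5 falls in the 5-14 band.
Grid: Level 5-14 × Category A = 22-32 months.
Probation check: level 5 ≤ 16 and category A ≤ B → eligible.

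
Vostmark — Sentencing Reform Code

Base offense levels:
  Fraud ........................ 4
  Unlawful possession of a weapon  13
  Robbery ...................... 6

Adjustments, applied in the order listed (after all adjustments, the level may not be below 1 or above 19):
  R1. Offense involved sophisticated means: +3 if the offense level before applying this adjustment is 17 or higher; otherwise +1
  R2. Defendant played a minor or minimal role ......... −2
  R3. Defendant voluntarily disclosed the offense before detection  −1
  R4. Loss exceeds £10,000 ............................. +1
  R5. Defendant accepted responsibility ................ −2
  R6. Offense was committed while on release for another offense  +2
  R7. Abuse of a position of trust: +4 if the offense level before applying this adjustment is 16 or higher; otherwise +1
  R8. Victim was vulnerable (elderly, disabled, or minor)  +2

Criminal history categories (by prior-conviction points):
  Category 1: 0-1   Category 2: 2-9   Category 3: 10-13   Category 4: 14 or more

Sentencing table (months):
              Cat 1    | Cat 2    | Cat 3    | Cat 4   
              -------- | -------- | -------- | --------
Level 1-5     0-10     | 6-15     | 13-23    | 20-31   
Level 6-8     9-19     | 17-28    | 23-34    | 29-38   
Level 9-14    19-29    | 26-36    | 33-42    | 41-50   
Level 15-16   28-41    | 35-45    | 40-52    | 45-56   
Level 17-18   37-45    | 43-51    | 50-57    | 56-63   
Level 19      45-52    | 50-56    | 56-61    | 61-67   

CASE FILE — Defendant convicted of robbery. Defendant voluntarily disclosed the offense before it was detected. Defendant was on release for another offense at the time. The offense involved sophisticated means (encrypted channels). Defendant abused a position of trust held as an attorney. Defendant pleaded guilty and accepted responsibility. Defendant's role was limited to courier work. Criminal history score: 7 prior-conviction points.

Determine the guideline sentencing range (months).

6-15 months

Base offense level for robbery: 6.
R1 applies (level before this adjustment is 6 < 17, so +1): 6 + 1 = 7.
R2 applies: 7 − 2 = 5.
R3 applies: 5 − 1 = 4.
R5 applies: 4 − 2 = 2.
R6 applies: 2 + 2 = 4.
R7 applies (level before this adjustment is 4 < 16, so +1): 4 + 1 = 5.
Final offense level: 5.
Criminal history: 7 prior points → Category 2 (2-9).
Level 5 falls in the 1-5 band.
Grid: Level 1-5 × Category 2 = 6-15 months.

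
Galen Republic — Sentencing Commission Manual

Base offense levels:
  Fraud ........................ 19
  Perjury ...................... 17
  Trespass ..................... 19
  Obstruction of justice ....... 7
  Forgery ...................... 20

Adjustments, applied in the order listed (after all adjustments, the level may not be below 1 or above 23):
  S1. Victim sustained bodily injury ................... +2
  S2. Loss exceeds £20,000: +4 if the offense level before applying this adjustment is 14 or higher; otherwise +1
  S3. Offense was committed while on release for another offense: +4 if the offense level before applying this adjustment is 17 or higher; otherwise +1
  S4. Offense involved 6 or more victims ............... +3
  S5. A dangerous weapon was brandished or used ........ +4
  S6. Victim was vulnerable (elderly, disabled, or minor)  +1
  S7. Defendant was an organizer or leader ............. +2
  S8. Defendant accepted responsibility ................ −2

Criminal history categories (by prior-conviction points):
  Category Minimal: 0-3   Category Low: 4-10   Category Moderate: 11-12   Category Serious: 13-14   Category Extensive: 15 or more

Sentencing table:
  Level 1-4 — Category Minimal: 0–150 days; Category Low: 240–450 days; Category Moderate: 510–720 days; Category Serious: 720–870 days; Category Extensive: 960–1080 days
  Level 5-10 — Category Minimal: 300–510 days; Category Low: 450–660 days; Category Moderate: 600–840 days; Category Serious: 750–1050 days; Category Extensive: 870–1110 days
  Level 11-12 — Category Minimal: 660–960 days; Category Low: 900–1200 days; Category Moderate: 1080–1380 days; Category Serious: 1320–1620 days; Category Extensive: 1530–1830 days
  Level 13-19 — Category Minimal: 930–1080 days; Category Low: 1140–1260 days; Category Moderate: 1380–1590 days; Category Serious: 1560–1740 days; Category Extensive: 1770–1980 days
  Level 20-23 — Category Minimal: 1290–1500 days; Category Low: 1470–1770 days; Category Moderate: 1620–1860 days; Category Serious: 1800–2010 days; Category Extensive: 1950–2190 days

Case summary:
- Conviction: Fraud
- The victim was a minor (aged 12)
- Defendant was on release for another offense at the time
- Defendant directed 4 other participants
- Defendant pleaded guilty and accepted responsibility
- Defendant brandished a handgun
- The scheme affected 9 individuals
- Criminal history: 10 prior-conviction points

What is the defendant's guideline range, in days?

Base offense level for fraud: 19.
S3 applies (level before this adjustment is 19 ≥ 17, so +4): 19 + 4 = 23.
S4 applies: 23 + 3 = 26.
S5 applies: 26 + 4 = 30.
S6 applies: 30 + 1 = 31.
S7 applies: 31 + 2 = 33.
S8 applies: 33 − 2 = 31.
Level 31 exceeds the maximum of 23; capped at 23.
Final offense level: 23.
Criminal history: 10 prior points → Category Low (4-10).
Level 23 falls in the 20-23 band.
Grid: Level 20-23 × Category Low = 1470-1770 days.

1470-1770 days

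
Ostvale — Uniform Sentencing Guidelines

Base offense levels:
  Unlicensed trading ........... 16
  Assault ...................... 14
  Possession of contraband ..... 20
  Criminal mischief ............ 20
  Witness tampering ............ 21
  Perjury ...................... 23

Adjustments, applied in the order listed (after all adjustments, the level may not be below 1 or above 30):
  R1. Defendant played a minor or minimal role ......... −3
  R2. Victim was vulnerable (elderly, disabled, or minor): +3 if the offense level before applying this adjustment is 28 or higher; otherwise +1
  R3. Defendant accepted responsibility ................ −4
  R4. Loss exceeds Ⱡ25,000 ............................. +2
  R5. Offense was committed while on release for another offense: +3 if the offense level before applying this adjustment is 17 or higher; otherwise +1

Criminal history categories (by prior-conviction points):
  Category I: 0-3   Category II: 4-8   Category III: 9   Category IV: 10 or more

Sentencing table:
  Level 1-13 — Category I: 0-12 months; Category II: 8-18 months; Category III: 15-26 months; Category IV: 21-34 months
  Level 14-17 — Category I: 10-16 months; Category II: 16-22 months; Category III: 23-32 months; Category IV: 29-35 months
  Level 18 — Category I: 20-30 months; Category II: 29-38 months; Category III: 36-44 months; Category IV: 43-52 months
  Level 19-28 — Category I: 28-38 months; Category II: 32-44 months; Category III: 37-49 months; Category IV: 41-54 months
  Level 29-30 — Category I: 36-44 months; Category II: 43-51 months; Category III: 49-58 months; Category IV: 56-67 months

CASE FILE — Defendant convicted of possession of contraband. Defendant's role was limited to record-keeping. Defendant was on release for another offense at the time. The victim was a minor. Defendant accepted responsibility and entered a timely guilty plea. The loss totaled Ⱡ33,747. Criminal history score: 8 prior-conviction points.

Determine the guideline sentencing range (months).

16-22 months

Base offense level for possession of contraband: 20.
R1 applies: 20 − 3 = 17.
R2 applies (level before this adjustment is 17 < 28, so +1): 17 + 1 = 18.
R3 applies: 18 − 4 = 14.
R4 applies: 14 + 2 = 16.
R5 applies (level before this adjustment is 16 < 17, so +1): 16 + 1 = 17.
Final offense level: 17.
Criminal history: 8 prior points → Category II (4-8).
Level 17 falls in the 14-17 band.
Grid: Level 14-17 × Category II = 16-22 months.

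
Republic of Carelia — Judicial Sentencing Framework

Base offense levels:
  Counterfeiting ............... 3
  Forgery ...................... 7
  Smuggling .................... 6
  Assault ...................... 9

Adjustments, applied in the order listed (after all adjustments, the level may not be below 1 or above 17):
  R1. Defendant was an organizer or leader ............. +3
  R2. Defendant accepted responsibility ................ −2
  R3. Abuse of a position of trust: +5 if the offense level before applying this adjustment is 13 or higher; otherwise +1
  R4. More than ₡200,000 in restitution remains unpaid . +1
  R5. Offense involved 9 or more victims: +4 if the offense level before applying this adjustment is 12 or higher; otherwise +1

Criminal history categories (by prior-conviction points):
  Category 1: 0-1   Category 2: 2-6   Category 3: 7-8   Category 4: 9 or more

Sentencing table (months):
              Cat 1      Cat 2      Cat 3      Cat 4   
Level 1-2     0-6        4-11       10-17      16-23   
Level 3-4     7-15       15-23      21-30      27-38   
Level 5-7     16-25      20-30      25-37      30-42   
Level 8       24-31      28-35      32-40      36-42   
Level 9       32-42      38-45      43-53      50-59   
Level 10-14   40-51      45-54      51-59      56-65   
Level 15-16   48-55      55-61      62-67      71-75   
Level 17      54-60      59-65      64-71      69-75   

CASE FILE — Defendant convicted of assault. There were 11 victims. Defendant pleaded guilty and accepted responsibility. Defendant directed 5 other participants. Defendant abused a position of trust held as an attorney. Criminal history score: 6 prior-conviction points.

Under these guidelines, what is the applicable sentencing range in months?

45-54 months

Base offense level for assault: 9.
R1 applies: 9 + 3 = 12.
R2 applies: 12 − 2 = 10.
R3 applies (level before this adjustment is 10 < 13, so +1): 10 + 1 = 11.
R5 applies (level before this adjustment is 11 < 12, so +1): 11 + 1 = 12.
Final offense level: 12.
Criminal history: 6 prior points → Category 2 (2-6).
Level 12 falls in the 10-14 band.
Grid: Level 10-14 × Category 2 = 45-54 months.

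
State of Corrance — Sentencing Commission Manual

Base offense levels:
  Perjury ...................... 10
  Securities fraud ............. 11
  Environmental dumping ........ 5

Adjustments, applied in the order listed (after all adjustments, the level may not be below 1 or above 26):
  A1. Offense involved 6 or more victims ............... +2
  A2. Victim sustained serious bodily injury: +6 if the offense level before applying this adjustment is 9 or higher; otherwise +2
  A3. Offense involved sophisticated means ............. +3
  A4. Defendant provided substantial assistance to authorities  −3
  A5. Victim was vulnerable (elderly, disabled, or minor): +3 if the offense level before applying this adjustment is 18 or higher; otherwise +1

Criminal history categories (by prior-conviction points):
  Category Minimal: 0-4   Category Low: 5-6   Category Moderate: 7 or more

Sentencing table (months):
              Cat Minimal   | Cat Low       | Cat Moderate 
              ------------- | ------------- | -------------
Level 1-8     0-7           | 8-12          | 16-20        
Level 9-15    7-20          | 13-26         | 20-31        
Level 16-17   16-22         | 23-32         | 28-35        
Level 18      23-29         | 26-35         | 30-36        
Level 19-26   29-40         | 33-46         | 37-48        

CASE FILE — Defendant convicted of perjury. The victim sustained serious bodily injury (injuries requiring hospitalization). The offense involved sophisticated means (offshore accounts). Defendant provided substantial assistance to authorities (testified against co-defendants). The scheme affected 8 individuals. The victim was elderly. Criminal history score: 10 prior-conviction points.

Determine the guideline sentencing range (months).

Base offense level for perjury: 10.
A1 applies: 10 + 2 = 12.
A2 applies (level before this adjustment is 12 ≥ 9, so +6): 12 + 6 = 18.
A3 applies: 18 + 3 = 21.
A4 applies: 21 − 3 = 18.
A5 applies (level before this adjustment is 18 ≥ 18, so +3): 18 + 3 = 21.
Final offense level: 21.
Criminal history: 10 prior points → Category Moderate (7+).
Level 21 falls in the 19-26 band.
Grid: Level 19-26 × Category Moderate = 37-48 months.

37-48 months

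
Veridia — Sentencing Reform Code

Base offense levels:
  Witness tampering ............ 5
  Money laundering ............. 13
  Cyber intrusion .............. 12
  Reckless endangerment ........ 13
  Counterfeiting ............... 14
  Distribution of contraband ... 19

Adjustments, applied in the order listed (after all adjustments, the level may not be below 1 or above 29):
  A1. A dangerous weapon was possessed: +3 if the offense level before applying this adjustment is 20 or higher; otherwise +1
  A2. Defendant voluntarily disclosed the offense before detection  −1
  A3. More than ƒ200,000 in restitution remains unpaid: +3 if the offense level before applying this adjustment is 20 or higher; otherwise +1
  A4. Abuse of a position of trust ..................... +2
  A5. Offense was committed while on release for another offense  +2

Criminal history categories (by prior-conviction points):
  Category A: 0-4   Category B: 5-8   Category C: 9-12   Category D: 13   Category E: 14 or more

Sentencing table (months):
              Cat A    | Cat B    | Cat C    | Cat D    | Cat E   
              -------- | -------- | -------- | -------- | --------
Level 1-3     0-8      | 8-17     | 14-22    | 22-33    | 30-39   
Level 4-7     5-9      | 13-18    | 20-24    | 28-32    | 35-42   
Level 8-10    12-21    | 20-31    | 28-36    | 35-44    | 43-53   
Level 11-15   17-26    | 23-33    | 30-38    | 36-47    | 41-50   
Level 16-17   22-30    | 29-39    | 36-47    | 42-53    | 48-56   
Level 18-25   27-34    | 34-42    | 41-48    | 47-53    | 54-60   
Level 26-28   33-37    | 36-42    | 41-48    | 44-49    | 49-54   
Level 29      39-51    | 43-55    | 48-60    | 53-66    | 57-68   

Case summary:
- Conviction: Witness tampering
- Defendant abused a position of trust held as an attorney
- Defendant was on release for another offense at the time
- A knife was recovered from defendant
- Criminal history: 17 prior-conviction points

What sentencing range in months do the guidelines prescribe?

Base offense level for witness tampering: 5.
A1 applies (level before this adjustment is 5 < 20, so +1): 5 + 1 = 6.
A4 applies: 6 + 2 = 8.
A5 applies: 8 + 2 = 10.
Final offense level: 10.
Criminal history: 17 prior points → Category E (14+).
Level 10 falls in the 8-10 band.
Grid: Level 8-10 × Category E = 43-53 months.

43-53 months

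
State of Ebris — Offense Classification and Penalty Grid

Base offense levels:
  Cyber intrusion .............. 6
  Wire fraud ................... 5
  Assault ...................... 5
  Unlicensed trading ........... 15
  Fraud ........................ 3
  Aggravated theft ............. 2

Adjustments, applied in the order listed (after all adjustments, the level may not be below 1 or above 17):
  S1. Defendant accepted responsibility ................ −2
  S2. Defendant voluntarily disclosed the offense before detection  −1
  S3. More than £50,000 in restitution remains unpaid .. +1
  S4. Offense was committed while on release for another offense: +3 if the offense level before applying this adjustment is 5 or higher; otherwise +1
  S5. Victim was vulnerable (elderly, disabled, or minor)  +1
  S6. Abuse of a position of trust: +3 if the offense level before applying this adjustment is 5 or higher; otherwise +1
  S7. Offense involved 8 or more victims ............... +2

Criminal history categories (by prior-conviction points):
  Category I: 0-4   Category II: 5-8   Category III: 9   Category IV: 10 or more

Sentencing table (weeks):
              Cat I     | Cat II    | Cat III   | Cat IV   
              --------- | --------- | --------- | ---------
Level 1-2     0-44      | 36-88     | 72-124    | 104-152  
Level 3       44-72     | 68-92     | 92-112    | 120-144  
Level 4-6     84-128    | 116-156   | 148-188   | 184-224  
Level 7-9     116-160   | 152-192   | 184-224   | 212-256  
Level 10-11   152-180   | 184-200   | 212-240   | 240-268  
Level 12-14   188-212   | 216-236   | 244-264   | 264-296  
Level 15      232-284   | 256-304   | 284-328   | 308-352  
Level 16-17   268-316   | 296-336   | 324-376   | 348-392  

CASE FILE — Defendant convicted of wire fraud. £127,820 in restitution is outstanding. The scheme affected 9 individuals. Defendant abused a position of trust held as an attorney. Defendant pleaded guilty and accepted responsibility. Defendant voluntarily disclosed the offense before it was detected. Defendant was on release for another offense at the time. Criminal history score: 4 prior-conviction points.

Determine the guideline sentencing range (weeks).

Base offense level for wire fraud: 5.
S1 applies: 5 − 2 = 3.
S2 applies: 3 − 1 = 2.
S3 applies: 2 + 1 = 3.
S4 applies (level before this adjustment is 3 < 5, so +1): 3 + 1 = 4.
S6 applies (level before this adjustment is 4 < 5, so +1): 4 + 1 = 5.
S7 applies: 5 + 2 = 7.
Final offense level: 7.
Criminal history: 4 prior points → Category I (0-4).
Level 7 falls in the 7-9 band.
Grid: Level 7-9 × Category I = 116-160 weeks.

116-160 weeks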